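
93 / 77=1.21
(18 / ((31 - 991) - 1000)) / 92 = -9 / 90160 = -0.00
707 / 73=9.68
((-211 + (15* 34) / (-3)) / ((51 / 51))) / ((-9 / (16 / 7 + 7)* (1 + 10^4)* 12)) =0.00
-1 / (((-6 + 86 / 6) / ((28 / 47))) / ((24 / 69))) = -672 / 27025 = -0.02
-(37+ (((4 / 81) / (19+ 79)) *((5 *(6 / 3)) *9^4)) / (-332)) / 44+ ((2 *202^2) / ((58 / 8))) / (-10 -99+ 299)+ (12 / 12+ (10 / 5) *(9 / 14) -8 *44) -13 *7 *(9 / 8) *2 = -244558134727 / 493001740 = -496.06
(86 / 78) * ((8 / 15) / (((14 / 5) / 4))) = 688 / 819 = 0.84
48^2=2304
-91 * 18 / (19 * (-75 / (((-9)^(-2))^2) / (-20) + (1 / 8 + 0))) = -0.00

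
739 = 739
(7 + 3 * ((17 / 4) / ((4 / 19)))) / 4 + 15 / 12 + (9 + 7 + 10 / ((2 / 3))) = 3145 / 64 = 49.14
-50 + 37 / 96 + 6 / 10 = -23527 / 480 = -49.01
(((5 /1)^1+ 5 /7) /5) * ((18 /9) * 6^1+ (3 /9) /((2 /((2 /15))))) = 4328 /315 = 13.74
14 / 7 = 2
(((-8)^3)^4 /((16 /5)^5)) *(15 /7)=438857142.86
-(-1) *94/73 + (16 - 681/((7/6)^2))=-1727830/3577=-483.04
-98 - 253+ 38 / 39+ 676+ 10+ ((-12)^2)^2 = 821807 / 39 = 21071.97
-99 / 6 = -33 / 2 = -16.50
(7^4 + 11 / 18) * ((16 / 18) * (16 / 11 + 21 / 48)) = 4039.07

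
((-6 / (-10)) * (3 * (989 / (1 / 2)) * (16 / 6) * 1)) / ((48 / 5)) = 989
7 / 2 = 3.50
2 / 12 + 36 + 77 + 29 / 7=4927 / 42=117.31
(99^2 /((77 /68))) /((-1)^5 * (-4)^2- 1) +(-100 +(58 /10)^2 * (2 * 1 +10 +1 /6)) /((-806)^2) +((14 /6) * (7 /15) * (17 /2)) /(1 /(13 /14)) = -1024297971937 /2046353400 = -500.55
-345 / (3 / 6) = -690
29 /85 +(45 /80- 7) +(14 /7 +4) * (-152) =-1248611 /1360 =-918.10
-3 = -3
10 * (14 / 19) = 140 / 19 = 7.37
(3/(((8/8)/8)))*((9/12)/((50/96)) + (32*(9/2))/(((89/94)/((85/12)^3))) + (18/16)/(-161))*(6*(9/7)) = 25094918214774/2507575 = 10007644.12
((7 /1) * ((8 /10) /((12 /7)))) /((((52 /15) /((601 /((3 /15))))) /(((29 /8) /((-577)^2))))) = 4270105 /138498464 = 0.03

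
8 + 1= 9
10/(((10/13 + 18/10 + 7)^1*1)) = 325/311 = 1.05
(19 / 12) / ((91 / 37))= 703 / 1092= 0.64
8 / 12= 2 / 3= 0.67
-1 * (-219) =219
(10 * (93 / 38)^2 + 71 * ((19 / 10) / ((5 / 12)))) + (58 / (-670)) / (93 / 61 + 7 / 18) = 974695540011 / 2540844350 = 383.61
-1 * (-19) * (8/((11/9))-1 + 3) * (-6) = -974.18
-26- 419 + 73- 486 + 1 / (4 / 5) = -856.75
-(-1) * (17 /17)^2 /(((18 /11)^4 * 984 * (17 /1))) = 14641 /1756038528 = 0.00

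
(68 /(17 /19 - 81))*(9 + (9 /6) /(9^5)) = -114437285 /14978763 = -7.64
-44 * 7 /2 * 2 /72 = -77 /18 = -4.28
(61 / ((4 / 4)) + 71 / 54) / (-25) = -673 / 270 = -2.49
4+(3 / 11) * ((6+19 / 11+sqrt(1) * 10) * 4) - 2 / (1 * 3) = 8230 / 363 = 22.67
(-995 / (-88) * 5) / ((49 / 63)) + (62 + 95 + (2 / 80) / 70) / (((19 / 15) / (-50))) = -8960430 / 1463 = -6124.70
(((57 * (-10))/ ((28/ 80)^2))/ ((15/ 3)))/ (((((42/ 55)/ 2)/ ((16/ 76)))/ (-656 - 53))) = 124784000/ 343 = 363801.75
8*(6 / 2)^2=72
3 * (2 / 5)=6 / 5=1.20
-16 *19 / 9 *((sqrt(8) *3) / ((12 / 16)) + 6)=-2432 *sqrt(2) / 9-608 / 3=-584.82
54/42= 9/7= 1.29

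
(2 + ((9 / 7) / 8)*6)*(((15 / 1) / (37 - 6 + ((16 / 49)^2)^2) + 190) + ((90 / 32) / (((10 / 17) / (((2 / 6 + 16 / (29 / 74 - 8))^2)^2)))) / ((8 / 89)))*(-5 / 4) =-12231102312019576841468806265 / 4634888872218367456382976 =-2638.92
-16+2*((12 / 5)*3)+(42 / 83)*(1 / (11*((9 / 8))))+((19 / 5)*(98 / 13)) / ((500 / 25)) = -225751 / 1780350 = -0.13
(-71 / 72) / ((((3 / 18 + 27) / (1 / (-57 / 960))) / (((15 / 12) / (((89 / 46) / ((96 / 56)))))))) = 1306400 / 1929431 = 0.68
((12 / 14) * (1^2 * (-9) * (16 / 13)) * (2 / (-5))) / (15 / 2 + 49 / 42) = 2592 / 5915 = 0.44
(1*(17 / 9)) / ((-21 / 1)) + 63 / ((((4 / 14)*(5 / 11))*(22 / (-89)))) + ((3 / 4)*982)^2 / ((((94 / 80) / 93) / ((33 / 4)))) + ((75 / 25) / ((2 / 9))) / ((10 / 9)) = 354194767.75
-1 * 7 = -7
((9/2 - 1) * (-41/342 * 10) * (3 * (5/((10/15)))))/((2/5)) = -35875/152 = -236.02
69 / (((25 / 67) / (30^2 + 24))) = 4271652 / 25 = 170866.08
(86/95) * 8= 688/95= 7.24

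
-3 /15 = -0.20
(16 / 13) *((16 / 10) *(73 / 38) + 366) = 560992 / 1235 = 454.24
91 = 91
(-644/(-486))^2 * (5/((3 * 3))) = 518420/531441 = 0.98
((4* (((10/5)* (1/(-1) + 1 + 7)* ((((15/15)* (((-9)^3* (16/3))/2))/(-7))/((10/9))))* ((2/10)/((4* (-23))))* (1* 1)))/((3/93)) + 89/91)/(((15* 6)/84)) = -98610082/112125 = -879.47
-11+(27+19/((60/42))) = 293/10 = 29.30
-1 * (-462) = 462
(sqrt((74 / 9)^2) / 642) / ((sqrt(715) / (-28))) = -1036 * sqrt(715) / 2065635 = -0.01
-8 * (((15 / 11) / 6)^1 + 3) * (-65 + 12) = 15052 / 11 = 1368.36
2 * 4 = 8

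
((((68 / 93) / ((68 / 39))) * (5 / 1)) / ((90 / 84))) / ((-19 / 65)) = -11830 / 1767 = -6.69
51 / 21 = 17 / 7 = 2.43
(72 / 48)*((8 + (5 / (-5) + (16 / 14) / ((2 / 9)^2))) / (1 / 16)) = 5064 / 7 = 723.43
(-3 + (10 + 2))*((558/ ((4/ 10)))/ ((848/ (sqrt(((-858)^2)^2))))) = 2310634755/ 212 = 10899220.54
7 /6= 1.17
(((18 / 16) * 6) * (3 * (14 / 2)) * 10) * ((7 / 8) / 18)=2205 / 32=68.91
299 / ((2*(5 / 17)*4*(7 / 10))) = 5083 / 28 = 181.54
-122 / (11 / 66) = -732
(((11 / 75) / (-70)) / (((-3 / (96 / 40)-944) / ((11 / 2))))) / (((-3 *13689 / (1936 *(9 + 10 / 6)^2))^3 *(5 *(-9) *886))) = 471380164353103757312 / 9989843578123715038467905625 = 0.00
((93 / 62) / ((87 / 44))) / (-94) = -11 / 1363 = -0.01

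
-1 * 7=-7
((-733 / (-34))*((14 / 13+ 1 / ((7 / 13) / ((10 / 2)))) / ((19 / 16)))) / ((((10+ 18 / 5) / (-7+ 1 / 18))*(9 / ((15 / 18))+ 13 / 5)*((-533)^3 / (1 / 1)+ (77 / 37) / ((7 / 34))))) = 15984439375 / 337616346596930037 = 0.00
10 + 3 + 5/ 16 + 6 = 309/ 16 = 19.31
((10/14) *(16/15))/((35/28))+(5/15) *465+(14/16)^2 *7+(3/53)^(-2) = 473.08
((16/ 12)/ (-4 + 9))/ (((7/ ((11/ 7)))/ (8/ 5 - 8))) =-0.38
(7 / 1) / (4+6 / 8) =28 / 19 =1.47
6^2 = 36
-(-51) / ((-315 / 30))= -34 / 7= -4.86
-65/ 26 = -5/ 2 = -2.50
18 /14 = 9 /7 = 1.29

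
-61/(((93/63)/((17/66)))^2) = -863821/465124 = -1.86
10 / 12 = 5 / 6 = 0.83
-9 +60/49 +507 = 24462/49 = 499.22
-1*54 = -54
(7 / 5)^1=7 / 5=1.40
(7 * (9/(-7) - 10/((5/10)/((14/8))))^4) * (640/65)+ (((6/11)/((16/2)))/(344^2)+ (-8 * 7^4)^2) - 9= 11339917536271784769/23217049856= 488430597.63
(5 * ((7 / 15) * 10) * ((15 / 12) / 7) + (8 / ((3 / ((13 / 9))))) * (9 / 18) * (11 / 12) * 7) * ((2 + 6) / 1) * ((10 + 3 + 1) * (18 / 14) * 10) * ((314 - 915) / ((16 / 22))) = -176976470 / 9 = -19664052.22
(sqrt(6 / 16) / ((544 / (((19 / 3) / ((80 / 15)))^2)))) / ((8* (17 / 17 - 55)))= -361* sqrt(6) / 240648192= -0.00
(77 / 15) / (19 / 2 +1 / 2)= 77 / 150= 0.51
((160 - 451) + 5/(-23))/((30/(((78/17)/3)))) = -5122/345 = -14.85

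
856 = 856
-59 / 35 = -1.69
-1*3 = -3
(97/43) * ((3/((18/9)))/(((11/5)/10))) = 7275/473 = 15.38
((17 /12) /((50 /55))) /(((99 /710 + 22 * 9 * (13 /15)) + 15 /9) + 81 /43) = 0.01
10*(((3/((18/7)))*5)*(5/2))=875/6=145.83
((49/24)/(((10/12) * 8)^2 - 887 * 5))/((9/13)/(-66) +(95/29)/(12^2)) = -1567566/41327045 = -0.04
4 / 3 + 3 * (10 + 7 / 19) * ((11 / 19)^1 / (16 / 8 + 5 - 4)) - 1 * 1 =6862 / 1083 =6.34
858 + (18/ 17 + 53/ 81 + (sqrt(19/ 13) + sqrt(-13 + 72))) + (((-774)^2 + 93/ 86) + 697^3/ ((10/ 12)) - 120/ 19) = sqrt(247)/ 13 + sqrt(59) + 4578005627137969/ 11250090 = 406930586.97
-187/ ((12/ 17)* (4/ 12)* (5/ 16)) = -12716/ 5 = -2543.20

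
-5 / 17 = -0.29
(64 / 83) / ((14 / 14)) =64 / 83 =0.77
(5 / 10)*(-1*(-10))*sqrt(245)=35*sqrt(5)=78.26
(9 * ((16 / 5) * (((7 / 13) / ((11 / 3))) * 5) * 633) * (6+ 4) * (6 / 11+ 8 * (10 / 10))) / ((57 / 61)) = 36586589760 / 29887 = 1224164.01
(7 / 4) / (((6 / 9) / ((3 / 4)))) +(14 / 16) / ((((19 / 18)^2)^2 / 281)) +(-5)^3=312877391 / 4170272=75.03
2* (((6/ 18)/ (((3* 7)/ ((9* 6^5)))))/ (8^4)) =243/ 448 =0.54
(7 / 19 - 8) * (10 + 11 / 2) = -4495 / 38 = -118.29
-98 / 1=-98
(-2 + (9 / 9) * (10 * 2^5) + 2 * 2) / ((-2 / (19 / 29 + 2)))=-12397 / 29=-427.48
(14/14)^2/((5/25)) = 5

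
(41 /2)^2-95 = 1301 /4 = 325.25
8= 8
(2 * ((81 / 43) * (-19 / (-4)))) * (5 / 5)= 1539 / 86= 17.90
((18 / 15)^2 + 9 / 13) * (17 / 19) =11781 / 6175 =1.91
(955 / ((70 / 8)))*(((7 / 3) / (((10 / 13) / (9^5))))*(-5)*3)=-293237334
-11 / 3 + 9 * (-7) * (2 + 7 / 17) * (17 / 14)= -1129 / 6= -188.17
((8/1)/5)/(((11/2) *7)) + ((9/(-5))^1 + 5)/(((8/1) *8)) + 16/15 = 5351/4620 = 1.16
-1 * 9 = -9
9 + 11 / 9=92 / 9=10.22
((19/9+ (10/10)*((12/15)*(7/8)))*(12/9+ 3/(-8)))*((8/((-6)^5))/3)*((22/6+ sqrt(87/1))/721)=-5819*sqrt(87)/4541261760-64009/13623785280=-0.00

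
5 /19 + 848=16117 /19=848.26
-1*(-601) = 601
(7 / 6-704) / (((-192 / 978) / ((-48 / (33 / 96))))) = -5498968 / 11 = -499906.18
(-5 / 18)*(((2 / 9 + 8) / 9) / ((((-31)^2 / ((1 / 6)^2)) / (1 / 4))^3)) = -185 / 1931902335935778816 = -0.00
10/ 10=1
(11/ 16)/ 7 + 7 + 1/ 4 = 823/ 112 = 7.35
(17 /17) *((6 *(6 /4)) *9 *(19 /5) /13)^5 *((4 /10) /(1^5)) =17267246737063398 /5801453125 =2976365.81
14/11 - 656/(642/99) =-117566/1177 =-99.89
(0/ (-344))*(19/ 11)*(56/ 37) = 0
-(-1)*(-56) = -56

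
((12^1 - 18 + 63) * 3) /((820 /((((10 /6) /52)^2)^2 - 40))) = -90020613817 /10791945216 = -8.34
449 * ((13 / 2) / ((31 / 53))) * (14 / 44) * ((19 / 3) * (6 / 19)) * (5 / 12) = 10827635 / 8184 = 1323.02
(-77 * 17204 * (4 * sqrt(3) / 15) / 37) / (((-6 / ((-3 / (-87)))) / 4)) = 10597664 * sqrt(3) / 48285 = 380.15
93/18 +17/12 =79/12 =6.58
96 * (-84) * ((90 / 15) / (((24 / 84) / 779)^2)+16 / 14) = -359677097280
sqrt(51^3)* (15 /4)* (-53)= -40545* sqrt(51) /4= -72387.30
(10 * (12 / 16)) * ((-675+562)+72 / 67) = -112485 / 134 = -839.44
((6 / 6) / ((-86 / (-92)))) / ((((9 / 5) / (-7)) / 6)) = -3220 / 129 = -24.96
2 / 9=0.22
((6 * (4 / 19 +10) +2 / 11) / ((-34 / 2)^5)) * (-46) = 590732 / 296750113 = 0.00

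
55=55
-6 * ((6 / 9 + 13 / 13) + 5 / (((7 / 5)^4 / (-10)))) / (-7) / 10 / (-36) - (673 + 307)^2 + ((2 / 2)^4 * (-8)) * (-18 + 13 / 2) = -581036259667 / 605052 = -960307.97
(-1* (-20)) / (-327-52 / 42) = -0.06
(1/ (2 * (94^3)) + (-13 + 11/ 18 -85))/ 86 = -1.13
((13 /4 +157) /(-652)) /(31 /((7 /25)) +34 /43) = -192941 /87532304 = -0.00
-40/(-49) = 40/49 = 0.82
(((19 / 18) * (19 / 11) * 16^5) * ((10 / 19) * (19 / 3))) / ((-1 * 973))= -1892679680 / 288981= -6549.50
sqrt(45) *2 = 6 *sqrt(5) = 13.42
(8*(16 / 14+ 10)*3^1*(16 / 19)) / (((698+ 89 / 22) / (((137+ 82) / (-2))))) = -72154368 / 2054185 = -35.13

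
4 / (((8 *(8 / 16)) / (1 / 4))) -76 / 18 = -143 / 36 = -3.97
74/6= 37/3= 12.33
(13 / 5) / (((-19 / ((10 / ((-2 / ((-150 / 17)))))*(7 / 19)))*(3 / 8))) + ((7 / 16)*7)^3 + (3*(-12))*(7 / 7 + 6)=-5761644791 / 25137152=-229.21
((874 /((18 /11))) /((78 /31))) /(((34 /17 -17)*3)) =-149017 /31590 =-4.72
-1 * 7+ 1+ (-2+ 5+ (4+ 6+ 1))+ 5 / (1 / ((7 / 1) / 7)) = 13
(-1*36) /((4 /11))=-99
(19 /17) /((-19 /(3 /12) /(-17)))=1 /4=0.25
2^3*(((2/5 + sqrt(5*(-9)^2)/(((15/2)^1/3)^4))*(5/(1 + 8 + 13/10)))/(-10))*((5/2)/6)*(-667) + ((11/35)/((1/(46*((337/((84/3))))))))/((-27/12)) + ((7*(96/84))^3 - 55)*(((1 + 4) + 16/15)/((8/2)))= 64032*sqrt(5)/2575 + 598633303/908460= 714.56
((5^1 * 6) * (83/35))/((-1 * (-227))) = 498/1589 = 0.31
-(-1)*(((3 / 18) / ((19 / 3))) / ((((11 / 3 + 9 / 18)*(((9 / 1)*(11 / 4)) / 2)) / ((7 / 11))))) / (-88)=-7 / 1896675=-0.00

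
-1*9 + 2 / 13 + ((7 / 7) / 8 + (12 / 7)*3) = -2605 / 728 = -3.58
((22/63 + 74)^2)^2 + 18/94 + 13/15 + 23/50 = 1131189667258043461/37019458350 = 30556623.94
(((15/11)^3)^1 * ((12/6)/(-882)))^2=140625/4253517961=0.00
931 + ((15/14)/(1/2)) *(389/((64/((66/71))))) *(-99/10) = 25800659/31808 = 811.14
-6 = -6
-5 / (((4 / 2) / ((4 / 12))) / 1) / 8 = -5 / 48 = -0.10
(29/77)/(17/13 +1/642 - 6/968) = 5324748/18422705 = 0.29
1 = 1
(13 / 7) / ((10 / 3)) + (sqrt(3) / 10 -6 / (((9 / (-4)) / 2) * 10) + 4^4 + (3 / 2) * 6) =sqrt(3) / 10 + 55879 / 210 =266.26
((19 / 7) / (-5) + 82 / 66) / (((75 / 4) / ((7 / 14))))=1616 / 86625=0.02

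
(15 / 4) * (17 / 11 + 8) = 1575 / 44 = 35.80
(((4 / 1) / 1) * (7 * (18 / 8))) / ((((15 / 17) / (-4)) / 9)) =-12852 / 5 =-2570.40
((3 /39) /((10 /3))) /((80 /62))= 93 /5200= 0.02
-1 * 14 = -14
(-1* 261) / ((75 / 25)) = -87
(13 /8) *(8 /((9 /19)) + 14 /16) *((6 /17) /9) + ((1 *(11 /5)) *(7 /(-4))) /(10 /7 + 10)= 583949 /734400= 0.80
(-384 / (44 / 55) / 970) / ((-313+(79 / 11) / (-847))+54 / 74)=5515664 / 3480733159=0.00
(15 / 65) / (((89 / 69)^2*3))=4761 / 102973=0.05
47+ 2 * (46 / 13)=703 / 13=54.08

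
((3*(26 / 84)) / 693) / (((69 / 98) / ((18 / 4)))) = 13 / 1518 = 0.01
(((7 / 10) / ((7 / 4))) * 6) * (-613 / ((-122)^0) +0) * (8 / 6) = -9808 / 5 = -1961.60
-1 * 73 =-73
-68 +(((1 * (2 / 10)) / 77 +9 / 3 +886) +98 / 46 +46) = 7696173 / 8855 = 869.13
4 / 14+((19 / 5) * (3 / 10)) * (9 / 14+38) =31037 / 700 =44.34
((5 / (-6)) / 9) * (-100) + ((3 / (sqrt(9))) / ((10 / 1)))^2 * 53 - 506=-496.21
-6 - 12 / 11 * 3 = -102 / 11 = -9.27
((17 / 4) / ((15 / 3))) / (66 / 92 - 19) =-391 / 8410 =-0.05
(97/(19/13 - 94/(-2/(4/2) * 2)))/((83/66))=13871/8715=1.59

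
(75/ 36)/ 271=0.01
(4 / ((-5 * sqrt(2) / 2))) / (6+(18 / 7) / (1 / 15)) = -7 * sqrt(2) / 390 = -0.03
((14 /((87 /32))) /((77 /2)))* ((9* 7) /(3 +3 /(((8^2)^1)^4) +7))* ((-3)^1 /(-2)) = 67645734912 /53519319997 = 1.26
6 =6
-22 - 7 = -29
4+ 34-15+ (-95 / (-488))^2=5486337 / 238144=23.04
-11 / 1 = -11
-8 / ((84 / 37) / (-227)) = 16798 / 21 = 799.90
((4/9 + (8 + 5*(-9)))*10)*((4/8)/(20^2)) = -329/720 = -0.46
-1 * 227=-227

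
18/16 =9/8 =1.12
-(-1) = 1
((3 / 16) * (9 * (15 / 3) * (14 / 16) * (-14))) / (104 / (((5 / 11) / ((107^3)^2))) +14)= -0.00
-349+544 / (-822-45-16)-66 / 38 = -5894648 / 16777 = -351.35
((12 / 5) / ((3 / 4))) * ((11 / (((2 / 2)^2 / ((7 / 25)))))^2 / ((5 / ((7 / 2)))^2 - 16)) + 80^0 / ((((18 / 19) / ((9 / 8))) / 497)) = 5027509781 / 8550000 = 588.01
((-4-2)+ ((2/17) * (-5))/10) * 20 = -2060/17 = -121.18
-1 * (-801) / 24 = 267 / 8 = 33.38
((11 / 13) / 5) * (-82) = -902 / 65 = -13.88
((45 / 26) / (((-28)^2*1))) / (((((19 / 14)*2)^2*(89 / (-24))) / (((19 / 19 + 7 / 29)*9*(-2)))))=21870 / 12112633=0.00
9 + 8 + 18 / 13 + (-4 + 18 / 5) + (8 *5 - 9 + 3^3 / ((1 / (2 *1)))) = 6694 / 65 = 102.98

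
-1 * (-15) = 15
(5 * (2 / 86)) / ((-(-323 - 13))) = 5 / 14448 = 0.00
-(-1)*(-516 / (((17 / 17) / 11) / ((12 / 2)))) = -34056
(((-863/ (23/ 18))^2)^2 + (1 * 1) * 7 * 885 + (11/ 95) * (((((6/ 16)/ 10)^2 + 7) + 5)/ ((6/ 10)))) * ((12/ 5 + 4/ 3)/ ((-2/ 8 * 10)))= -49563826855536077769671/ 159509370000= -310726741980.96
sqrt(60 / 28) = sqrt(105) / 7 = 1.46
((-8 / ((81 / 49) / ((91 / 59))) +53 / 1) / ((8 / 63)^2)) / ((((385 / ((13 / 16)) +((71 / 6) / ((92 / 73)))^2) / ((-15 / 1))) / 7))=-69297208528275 / 131345917823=-527.59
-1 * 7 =-7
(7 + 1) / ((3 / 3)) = 8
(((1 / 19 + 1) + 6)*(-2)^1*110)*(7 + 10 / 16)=-224785 / 19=-11830.79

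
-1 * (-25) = 25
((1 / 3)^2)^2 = 1 / 81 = 0.01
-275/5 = -55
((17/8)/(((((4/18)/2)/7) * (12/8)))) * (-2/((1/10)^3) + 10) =-355215/2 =-177607.50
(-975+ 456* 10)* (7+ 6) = 46605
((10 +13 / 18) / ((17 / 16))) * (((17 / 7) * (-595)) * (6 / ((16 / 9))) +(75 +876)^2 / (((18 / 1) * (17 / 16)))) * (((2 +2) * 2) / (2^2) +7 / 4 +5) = 3745013.16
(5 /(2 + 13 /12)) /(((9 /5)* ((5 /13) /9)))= 780 /37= 21.08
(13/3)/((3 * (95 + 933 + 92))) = 13/10080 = 0.00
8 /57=0.14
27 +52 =79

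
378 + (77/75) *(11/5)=142597/375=380.26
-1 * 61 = -61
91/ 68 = 1.34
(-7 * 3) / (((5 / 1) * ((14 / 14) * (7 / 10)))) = -6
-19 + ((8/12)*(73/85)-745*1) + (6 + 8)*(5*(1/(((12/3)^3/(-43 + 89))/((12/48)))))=-12253861/16320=-750.85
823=823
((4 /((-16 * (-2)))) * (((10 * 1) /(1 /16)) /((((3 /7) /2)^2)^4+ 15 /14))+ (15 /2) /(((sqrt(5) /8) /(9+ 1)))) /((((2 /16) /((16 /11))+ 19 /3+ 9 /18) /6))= 22668119900160 /1400424211499+ 276480 * sqrt(5) /2657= 248.87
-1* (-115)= 115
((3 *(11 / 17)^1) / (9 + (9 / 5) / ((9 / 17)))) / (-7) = -165 / 7378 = -0.02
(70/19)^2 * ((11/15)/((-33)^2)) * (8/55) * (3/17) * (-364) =-570752/6683193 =-0.09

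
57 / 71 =0.80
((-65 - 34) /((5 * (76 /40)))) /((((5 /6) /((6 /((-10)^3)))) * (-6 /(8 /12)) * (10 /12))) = -594 /59375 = -0.01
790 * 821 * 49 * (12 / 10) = 38137092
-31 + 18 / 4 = -53 / 2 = -26.50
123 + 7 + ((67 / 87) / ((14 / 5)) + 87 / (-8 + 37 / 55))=58117895 / 490854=118.40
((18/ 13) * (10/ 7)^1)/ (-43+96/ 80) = -900/ 19019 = -0.05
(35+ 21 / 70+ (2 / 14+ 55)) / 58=6331 / 4060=1.56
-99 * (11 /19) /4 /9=-121 /76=-1.59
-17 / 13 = -1.31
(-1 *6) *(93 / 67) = -8.33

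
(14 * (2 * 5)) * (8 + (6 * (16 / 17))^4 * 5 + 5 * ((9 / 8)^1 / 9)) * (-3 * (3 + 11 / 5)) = -929059728597 / 83521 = -11123666.25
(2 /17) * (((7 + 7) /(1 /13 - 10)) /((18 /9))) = -182 /2193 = -0.08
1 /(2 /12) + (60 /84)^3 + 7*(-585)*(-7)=9834278 /343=28671.36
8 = 8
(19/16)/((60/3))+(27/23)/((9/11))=10997/7360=1.49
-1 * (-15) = 15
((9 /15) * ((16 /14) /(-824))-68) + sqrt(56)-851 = -3312998 /3605 + 2 * sqrt(14) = -911.52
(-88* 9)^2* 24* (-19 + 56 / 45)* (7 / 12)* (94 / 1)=-73284228864 / 5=-14656845772.80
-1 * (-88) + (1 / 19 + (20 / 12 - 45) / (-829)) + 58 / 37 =156779851 / 1748361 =89.67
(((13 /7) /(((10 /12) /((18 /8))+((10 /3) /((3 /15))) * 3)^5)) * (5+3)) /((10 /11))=2051893701 /40710139904000000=0.00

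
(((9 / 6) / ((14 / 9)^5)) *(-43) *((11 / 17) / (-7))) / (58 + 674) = 0.00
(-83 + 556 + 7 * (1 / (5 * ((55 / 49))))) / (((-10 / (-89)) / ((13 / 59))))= 75446813 / 81125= 930.01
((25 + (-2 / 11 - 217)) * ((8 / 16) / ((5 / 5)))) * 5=-5285 / 11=-480.45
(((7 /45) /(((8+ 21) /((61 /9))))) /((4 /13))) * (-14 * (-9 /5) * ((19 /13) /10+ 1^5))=445361 /130500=3.41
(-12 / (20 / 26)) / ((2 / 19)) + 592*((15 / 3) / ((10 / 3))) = 3699 / 5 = 739.80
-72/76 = -18/19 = -0.95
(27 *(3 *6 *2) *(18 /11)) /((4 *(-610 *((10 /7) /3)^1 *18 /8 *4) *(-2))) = 5103 /67100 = 0.08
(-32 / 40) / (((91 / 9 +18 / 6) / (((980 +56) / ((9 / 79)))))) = -163688 / 295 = -554.87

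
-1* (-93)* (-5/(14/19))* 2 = -8835/7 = -1262.14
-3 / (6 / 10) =-5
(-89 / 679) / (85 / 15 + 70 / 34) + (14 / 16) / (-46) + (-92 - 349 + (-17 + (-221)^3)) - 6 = -531348318322317 / 49224784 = -10794325.04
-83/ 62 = -1.34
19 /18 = 1.06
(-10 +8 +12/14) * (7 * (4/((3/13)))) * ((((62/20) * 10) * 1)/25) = -171.95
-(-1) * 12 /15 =4 /5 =0.80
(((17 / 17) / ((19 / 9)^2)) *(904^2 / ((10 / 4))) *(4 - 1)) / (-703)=-313.00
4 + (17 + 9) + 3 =33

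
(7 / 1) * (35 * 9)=2205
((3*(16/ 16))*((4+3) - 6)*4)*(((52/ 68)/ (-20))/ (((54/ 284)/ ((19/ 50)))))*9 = -17537/ 2125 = -8.25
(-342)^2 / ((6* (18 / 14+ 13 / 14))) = 8803.74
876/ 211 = 4.15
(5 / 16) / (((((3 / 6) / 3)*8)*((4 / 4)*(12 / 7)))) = 35 / 256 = 0.14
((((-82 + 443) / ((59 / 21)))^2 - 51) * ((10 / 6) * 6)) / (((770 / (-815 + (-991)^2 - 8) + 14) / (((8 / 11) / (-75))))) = -29984120154528 / 263028192581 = -114.00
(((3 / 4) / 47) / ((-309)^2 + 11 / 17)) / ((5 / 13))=663 / 1525796720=0.00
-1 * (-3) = 3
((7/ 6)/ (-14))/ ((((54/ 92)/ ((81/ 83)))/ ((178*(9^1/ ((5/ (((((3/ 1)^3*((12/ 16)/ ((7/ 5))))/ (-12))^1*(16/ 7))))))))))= 497421/ 4067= 122.31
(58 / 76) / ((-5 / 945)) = -144.24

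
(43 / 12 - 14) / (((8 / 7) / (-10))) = 4375 / 48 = 91.15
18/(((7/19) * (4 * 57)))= 3/14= 0.21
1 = 1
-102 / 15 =-34 / 5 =-6.80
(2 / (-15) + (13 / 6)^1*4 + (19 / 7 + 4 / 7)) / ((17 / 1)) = 73 / 105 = 0.70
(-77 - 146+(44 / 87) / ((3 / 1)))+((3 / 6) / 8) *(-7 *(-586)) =70039 / 2088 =33.54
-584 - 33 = -617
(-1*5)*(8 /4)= -10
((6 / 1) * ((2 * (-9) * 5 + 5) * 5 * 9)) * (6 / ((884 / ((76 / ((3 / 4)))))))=-205200 / 13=-15784.62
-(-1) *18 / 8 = 9 / 4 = 2.25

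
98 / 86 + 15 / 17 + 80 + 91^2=6113369 / 731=8363.02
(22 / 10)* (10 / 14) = 11 / 7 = 1.57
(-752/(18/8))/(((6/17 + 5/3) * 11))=-51136/3399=-15.04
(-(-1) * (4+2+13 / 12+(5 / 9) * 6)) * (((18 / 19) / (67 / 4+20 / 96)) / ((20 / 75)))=16875 / 7733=2.18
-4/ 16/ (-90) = 0.00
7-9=-2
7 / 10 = 0.70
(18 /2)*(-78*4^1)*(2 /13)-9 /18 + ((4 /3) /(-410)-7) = -540589 /1230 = -439.50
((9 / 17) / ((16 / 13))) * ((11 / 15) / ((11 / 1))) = 39 / 1360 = 0.03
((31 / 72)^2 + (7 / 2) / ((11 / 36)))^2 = 440570700025 / 3251736576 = 135.49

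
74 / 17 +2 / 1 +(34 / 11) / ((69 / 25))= 96422 / 12903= 7.47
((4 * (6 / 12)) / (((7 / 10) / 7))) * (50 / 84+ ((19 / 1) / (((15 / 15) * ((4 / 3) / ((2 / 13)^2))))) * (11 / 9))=71510 / 3549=20.15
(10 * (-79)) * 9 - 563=-7673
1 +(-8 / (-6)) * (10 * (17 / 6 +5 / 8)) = 424 / 9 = 47.11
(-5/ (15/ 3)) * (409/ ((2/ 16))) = -3272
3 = 3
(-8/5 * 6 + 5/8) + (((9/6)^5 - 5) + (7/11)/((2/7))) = -7311/1760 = -4.15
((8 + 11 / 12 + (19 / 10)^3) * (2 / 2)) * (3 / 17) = 47327 / 17000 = 2.78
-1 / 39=-0.03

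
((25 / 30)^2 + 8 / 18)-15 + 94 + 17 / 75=72329 / 900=80.37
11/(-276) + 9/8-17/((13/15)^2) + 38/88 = -21668741/1026168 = -21.12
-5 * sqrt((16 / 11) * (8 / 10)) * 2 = -10.79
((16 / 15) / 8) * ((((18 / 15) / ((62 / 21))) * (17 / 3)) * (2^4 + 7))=5474 / 775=7.06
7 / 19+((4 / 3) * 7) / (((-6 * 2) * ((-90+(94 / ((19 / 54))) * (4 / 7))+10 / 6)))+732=1071451226 / 1463019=732.36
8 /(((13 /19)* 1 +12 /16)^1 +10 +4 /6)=1824 /2759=0.66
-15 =-15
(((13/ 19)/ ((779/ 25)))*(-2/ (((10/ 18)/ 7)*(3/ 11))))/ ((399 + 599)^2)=-15015/ 7370927602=-0.00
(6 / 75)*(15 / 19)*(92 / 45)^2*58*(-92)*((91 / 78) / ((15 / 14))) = -4426062592 / 2885625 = -1533.83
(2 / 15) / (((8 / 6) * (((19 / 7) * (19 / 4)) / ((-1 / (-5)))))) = 14 / 9025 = 0.00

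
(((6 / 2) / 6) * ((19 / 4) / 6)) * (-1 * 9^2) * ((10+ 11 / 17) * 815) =-75675195 / 272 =-278217.63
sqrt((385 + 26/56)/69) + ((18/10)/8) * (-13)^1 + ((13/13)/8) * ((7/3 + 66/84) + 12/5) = -751/336 + sqrt(5213019)/966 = 0.13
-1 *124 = -124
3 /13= 0.23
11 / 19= 0.58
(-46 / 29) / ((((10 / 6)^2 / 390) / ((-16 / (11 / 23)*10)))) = 23766912 / 319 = 74504.43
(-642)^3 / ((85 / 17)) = -264609288 / 5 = -52921857.60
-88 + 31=-57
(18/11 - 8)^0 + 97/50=147/50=2.94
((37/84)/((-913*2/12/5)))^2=34225/163379524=0.00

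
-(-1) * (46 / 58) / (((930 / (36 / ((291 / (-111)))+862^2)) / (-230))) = -145740.83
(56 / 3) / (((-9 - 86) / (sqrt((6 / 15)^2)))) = -112 / 1425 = -0.08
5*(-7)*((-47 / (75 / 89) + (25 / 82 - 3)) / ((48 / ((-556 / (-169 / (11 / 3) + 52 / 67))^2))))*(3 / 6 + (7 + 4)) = 86793888947504387 / 1175907702060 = 73810.12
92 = 92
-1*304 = -304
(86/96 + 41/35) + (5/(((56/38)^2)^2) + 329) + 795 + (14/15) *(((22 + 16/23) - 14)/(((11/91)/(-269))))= -16933.79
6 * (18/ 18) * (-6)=-36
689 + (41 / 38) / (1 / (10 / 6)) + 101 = 90265 / 114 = 791.80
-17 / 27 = -0.63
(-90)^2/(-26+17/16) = -43200/133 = -324.81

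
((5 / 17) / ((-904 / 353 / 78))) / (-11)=68835 / 84524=0.81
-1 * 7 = -7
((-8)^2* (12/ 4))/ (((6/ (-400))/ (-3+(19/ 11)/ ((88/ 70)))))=2518400/ 121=20813.22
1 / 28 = 0.04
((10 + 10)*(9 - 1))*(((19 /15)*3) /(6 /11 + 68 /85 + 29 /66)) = 10560 /31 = 340.65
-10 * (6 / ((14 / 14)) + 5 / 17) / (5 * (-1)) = 214 / 17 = 12.59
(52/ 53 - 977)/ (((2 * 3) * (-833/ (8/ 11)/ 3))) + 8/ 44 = 0.61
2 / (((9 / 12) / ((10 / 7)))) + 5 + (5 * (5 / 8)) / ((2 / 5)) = 5585 / 336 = 16.62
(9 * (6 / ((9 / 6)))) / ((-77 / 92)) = -3312 / 77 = -43.01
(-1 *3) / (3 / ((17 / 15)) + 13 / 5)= -255 / 446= -0.57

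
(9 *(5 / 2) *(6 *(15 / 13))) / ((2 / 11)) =22275 / 26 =856.73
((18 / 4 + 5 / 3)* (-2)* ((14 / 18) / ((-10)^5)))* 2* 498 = 21497 / 225000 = 0.10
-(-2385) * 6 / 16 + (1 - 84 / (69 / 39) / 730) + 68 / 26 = 783960661 / 873080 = 897.93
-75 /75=-1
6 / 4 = 3 / 2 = 1.50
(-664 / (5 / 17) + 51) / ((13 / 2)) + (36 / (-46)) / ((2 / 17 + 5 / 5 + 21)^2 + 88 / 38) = -9131509693 / 26898638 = -339.48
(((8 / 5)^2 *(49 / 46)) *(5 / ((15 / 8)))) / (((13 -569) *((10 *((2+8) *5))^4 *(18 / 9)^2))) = -49 / 936621093750000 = -0.00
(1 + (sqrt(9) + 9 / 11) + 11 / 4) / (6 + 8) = 333 / 616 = 0.54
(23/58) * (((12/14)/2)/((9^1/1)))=23/1218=0.02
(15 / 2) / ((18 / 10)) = 25 / 6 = 4.17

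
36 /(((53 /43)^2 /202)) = 13445928 /2809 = 4786.73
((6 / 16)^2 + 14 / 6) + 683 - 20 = 127771 / 192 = 665.47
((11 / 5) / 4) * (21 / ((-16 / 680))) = -3927 / 8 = -490.88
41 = 41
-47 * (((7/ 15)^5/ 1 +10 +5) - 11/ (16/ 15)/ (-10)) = -754.51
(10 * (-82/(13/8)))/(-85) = 1312/221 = 5.94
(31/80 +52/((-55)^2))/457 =19587/22118800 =0.00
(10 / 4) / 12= 5 / 24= 0.21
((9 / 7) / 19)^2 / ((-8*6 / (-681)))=18387 / 283024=0.06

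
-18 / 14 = -9 / 7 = -1.29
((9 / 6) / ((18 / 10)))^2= 25 / 36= 0.69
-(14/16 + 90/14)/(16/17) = -6953/896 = -7.76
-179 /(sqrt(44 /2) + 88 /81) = 57996 /6209 - 1174419 * sqrt(22) /136598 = -30.99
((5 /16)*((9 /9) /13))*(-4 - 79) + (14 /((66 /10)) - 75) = -513935 /6864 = -74.87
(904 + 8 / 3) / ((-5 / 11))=-5984 / 3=-1994.67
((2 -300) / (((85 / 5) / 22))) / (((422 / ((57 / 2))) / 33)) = -3082959 / 3587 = -859.48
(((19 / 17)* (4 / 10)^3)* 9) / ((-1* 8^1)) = -171 / 2125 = -0.08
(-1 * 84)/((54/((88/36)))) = -308/81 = -3.80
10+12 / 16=43 / 4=10.75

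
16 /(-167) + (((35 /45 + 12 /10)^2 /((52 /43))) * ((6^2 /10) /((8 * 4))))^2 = 5356201402703 /146308032000000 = 0.04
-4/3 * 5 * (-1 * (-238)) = -4760/3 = -1586.67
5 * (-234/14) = -585/7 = -83.57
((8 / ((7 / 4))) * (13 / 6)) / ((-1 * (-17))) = 208 / 357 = 0.58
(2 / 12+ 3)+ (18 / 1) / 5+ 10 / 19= 7.29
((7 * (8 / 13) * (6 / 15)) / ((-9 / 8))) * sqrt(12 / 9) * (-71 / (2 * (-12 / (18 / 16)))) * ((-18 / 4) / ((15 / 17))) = 16898 * sqrt(3) / 975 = 30.02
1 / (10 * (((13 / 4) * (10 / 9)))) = 9 / 325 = 0.03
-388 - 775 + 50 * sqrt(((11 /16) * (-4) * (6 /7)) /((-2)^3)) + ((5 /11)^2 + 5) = -1130.65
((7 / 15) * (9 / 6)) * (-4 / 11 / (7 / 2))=-4 / 55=-0.07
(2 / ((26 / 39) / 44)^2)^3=661231600128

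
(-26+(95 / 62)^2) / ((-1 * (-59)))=-1541 / 3844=-0.40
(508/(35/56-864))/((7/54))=-219456/48349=-4.54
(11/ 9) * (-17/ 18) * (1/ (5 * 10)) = -187/ 8100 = -0.02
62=62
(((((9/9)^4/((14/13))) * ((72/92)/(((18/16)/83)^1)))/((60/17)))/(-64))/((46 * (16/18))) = -55029/9479680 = -0.01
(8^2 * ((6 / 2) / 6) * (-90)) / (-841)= 2880 / 841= 3.42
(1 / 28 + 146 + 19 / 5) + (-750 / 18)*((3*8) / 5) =-7023 / 140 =-50.16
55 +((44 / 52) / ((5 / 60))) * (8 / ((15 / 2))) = 4279 / 65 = 65.83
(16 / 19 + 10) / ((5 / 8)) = 17.35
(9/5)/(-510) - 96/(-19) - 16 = -10.95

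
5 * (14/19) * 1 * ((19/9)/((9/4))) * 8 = 2240/81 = 27.65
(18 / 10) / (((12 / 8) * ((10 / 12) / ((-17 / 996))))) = -51 / 2075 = -0.02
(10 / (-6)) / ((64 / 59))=-295 / 192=-1.54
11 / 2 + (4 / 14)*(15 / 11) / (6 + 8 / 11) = 2879 / 518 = 5.56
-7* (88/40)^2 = -847/25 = -33.88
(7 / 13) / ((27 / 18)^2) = 28 / 117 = 0.24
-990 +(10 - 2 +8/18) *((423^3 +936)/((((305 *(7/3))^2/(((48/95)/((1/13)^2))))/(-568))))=-1394985734690742/22791125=-61207410.11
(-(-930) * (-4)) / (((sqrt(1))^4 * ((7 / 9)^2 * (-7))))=301320 / 343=878.48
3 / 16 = 0.19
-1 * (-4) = 4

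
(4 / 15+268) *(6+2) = 32192 / 15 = 2146.13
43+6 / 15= 43.40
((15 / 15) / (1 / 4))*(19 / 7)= 10.86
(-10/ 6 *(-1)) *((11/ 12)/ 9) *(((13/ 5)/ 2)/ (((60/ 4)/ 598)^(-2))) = 275/ 1980576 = 0.00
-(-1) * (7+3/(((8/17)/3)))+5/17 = 3593/136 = 26.42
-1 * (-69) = 69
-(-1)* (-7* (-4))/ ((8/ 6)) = 21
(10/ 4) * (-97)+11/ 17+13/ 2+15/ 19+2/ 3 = -226646/ 969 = -233.90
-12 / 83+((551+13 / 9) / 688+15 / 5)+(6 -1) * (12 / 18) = 898325 / 128484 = 6.99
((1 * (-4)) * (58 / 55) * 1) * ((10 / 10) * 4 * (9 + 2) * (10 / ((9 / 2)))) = -3712 / 9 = -412.44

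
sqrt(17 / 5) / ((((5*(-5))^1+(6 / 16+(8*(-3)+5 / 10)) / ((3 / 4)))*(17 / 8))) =-48*sqrt(85) / 28475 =-0.02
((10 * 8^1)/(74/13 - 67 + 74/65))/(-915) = 1040/715713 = 0.00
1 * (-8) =-8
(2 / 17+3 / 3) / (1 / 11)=209 / 17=12.29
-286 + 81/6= -545/2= -272.50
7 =7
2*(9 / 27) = 2 / 3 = 0.67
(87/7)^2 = 7569/49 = 154.47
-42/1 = -42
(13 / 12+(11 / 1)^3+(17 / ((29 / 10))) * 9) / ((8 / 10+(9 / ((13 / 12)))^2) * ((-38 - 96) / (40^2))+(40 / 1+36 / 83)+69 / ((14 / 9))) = 17.54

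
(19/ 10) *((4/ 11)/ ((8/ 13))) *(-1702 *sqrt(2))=-210197 *sqrt(2)/ 110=-2702.39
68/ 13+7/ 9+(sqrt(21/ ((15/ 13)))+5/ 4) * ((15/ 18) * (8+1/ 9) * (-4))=-146 * sqrt(455)/ 27 - 19507/ 702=-143.13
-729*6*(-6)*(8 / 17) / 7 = 209952 / 119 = 1764.30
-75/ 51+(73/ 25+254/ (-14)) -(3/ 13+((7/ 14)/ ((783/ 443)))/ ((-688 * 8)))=-5641670402591/ 333350035200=-16.92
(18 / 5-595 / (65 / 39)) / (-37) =1767 / 185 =9.55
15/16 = 0.94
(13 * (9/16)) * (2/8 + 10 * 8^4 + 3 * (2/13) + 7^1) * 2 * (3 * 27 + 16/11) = 49402870.24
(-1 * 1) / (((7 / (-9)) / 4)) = 36 / 7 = 5.14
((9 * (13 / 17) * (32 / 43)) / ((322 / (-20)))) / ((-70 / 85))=18720 / 48461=0.39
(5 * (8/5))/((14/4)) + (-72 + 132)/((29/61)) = 26084/203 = 128.49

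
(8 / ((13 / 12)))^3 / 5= 884736 / 10985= 80.54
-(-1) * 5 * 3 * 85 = 1275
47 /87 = 0.54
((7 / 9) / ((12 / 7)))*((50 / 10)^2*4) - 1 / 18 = 2447 / 54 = 45.31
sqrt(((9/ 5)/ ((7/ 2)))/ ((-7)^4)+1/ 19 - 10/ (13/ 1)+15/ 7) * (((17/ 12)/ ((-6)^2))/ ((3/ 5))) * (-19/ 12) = -17 * sqrt(7110218570)/ 11557728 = -0.12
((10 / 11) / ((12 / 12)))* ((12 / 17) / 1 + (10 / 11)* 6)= 11520 / 2057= 5.60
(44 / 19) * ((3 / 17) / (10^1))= 66 / 1615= 0.04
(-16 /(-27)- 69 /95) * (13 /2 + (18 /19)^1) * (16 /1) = -776552 /48735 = -15.93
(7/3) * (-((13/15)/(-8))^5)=2599051/74649600000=0.00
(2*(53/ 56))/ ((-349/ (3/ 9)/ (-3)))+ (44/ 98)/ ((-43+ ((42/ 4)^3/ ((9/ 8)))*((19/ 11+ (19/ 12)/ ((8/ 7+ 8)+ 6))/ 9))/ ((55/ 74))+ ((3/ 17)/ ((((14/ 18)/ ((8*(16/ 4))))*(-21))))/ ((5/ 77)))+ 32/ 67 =9537522505007725/ 19661371914707404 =0.49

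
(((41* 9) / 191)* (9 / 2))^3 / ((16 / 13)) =476156787093 / 891887488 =533.88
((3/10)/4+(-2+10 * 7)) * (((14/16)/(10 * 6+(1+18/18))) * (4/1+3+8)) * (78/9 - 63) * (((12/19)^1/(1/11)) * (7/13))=-717703833/245024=-2929.12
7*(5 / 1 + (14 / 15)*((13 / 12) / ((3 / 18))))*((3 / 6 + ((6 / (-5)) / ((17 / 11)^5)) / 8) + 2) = 192.35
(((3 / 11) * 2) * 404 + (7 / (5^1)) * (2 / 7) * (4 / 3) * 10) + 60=285.70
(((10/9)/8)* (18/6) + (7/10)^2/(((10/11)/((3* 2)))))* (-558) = -2037.07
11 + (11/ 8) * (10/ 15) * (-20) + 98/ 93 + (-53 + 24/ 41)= -223801/ 3813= -58.69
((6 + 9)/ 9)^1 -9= -22/ 3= -7.33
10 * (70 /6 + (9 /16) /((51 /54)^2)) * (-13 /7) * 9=-8316165 /4046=-2055.40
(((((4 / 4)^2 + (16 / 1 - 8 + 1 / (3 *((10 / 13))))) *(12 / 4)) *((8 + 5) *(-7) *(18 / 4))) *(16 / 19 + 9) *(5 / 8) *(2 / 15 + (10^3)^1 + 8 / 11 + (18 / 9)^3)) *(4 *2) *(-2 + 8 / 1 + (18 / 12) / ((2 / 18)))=-4263317958627 / 380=-11219257785.86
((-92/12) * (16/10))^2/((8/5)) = 4232/45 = 94.04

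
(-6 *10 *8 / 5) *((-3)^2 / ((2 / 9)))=-3888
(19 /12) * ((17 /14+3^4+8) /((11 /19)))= 151981 /616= 246.72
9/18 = 1/2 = 0.50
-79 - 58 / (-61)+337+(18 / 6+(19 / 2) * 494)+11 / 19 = 5743459 / 1159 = 4955.53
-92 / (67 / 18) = -1656 / 67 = -24.72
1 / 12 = 0.08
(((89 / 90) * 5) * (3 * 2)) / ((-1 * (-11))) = 89 / 33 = 2.70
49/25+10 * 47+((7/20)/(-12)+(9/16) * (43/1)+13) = 305471/600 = 509.12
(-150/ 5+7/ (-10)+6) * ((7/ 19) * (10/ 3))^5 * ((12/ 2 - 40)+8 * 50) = -266559020000/ 10556001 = -25251.89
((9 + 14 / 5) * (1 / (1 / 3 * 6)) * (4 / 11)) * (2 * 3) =708 / 55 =12.87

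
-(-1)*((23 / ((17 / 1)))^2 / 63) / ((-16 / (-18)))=529 / 16184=0.03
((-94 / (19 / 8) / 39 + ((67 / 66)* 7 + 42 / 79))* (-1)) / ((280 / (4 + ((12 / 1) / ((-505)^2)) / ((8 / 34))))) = -158203255001 / 1672037749200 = -0.09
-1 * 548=-548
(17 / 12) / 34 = 0.04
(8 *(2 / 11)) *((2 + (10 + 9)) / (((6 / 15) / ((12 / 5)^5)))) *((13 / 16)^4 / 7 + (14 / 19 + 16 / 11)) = 31504123557 / 2299000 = 13703.40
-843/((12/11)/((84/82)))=-64911/82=-791.60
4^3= 64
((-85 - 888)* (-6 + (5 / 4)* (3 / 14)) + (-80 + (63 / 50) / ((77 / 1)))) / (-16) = -12094261 / 35200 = -343.59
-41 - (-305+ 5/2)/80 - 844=-28199/32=-881.22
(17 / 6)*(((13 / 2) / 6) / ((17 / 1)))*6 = 13 / 12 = 1.08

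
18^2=324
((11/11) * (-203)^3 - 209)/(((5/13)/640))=-13920418304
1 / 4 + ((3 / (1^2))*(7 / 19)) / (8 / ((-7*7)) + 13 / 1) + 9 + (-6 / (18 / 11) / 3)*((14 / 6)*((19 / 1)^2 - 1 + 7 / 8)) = -2632594987 / 2581416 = -1019.83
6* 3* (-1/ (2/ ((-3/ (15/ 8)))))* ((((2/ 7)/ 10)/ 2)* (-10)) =-72/ 35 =-2.06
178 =178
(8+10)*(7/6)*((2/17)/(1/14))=588/17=34.59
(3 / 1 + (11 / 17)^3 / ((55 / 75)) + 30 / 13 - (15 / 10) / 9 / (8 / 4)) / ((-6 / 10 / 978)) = -3494096525 / 383214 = -9117.87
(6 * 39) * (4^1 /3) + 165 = 477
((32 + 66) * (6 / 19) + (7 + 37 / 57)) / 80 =55 / 114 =0.48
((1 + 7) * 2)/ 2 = 8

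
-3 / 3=-1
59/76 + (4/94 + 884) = 3160573/3572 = 884.82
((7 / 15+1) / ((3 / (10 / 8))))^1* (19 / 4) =209 / 72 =2.90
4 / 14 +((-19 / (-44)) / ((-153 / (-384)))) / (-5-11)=856 / 3927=0.22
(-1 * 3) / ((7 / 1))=-3 / 7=-0.43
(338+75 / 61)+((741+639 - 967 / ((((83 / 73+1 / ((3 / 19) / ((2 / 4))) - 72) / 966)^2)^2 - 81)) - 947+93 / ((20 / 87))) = 752936625771784823762652257253 / 633402340163388049592957900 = 1188.72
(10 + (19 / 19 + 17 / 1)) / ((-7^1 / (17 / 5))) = -68 / 5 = -13.60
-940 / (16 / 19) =-4465 / 4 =-1116.25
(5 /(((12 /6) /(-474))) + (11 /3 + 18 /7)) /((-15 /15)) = 24754 /21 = 1178.76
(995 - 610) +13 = 398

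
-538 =-538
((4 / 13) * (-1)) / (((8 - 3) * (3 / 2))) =-8 / 195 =-0.04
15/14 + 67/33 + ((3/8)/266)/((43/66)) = 669473/215688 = 3.10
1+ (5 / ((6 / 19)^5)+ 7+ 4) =12473807 / 7776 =1604.14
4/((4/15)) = 15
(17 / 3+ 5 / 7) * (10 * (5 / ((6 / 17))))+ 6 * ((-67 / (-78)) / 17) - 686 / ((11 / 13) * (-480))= 11100044699 / 12252240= 905.96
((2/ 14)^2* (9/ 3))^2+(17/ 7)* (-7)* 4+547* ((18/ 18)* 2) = 2463435/ 2401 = 1026.00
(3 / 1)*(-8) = -24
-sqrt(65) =-8.06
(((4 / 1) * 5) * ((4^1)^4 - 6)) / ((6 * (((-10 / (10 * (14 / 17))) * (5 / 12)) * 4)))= -7000 / 17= -411.76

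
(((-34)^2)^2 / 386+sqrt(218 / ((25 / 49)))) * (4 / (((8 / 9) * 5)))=63 * sqrt(218) / 50+3006756 / 965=3134.41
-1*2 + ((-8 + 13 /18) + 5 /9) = -157 /18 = -8.72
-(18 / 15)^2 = -36 / 25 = -1.44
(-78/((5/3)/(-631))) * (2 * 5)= 295308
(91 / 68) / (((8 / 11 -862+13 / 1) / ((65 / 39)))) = -0.00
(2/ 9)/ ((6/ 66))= 22/ 9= 2.44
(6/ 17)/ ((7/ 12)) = 72/ 119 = 0.61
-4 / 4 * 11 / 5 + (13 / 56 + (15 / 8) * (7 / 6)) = 0.22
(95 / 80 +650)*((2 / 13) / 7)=14.31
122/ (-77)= -122/ 77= -1.58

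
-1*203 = -203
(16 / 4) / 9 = 4 / 9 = 0.44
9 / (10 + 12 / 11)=99 / 122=0.81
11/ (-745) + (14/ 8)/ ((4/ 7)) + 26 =346249/ 11920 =29.05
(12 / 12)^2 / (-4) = -1 / 4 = -0.25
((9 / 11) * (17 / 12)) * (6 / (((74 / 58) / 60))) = 133110 / 407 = 327.05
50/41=1.22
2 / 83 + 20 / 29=1718 / 2407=0.71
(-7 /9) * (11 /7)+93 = 826 /9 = 91.78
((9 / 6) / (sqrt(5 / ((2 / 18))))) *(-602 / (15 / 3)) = -301 *sqrt(5) / 25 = -26.92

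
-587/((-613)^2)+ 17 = 6387486/375769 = 17.00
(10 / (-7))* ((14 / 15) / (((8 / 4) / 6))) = -4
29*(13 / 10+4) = 1537 / 10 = 153.70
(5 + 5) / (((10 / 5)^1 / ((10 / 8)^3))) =625 / 64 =9.77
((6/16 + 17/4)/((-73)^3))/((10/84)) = -777/7780340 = -0.00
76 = 76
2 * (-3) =-6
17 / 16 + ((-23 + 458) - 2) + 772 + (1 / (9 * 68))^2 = 225861737 / 187272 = 1206.06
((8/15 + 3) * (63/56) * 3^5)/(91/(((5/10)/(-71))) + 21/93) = -399249/5341000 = -0.07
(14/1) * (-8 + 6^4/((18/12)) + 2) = 12012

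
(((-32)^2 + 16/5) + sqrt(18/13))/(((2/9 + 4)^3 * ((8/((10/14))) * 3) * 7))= 3645 * sqrt(26)/279627712 + 78003/1344364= 0.06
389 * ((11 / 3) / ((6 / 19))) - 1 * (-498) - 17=89959 / 18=4997.72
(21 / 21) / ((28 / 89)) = 89 / 28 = 3.18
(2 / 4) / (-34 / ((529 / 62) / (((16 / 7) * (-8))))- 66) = 3703 / 50852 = 0.07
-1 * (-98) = 98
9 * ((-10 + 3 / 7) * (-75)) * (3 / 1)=135675 / 7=19382.14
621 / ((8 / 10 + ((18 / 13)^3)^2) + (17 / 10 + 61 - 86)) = -666099642 / 16575773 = -40.19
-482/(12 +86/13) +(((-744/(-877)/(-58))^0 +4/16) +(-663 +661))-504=-256831/484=-530.64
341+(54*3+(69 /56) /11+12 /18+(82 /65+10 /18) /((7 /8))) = 182290037 /360360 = 505.86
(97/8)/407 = 97/3256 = 0.03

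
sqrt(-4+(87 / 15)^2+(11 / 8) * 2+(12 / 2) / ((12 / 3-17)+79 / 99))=4 * sqrt(1136426) / 755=5.65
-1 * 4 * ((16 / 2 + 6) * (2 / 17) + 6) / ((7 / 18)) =-9360 / 119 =-78.66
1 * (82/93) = 82/93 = 0.88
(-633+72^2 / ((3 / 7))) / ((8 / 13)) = 149019 / 8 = 18627.38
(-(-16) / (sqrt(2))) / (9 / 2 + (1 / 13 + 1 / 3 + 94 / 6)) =208 * sqrt(2) / 535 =0.55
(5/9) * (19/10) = 19/18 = 1.06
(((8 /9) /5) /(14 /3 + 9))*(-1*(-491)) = 3928 /615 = 6.39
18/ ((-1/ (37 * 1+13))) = -900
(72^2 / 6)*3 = 2592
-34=-34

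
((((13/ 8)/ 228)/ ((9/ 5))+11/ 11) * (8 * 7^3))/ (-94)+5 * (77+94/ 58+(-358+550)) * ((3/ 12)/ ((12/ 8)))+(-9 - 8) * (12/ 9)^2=928495397/ 5593752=165.99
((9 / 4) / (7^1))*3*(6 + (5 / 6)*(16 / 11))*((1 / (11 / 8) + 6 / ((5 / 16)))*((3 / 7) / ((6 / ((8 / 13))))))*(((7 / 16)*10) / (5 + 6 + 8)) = 41922 / 29887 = 1.40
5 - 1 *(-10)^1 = 15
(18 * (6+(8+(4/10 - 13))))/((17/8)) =1008/85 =11.86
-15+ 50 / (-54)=-430 / 27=-15.93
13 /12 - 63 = -743 /12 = -61.92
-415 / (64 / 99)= -41085 / 64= -641.95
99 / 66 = 3 / 2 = 1.50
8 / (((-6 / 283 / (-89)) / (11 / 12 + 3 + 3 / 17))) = 21031145 / 153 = 137458.46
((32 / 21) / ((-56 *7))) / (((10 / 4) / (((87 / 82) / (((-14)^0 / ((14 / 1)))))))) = -232 / 10045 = -0.02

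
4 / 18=2 / 9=0.22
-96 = -96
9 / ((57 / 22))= 66 / 19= 3.47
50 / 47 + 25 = 26.06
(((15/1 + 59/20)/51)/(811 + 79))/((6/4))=359/1361700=0.00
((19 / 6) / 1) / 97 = 19 / 582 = 0.03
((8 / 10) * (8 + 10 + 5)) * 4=368 / 5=73.60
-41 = -41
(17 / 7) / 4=17 / 28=0.61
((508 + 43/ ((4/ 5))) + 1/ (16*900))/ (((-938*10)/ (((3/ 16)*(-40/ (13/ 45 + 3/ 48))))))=1.28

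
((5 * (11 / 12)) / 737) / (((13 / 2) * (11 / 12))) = 10 / 9581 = 0.00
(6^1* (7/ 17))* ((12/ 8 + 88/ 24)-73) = -2849/ 17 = -167.59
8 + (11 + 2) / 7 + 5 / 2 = 173 / 14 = 12.36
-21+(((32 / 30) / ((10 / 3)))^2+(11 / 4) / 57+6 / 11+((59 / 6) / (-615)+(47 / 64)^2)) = -3905275627951 / 197429760000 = -19.78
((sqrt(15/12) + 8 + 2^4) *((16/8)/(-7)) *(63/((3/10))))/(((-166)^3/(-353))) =-63540/571787-5295 *sqrt(5)/2287148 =-0.12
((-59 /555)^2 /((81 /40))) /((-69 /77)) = -2144296 /344310345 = -0.01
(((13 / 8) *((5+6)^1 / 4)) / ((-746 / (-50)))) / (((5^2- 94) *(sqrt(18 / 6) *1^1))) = -3575 *sqrt(3) / 2470752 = -0.00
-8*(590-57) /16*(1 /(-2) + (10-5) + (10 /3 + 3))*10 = -173225 /6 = -28870.83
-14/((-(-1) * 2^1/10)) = -70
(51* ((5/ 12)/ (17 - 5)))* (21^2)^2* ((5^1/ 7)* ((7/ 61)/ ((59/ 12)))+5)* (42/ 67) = 2089255900725/ 1929064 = 1083041.26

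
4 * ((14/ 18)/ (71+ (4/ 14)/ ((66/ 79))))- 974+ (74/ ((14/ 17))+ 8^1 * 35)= -52266667/ 86520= -604.10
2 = 2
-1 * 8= -8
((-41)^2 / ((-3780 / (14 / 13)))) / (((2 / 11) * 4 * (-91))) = 18491 / 2555280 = 0.01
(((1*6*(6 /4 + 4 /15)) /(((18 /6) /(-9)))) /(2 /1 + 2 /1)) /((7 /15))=-477 /28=-17.04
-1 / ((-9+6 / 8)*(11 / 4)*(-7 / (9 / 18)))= -8 / 2541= -0.00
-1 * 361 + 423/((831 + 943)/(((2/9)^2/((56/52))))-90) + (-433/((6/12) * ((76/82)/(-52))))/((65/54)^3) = 615320530687068/22377057625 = 27497.83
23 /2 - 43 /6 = 13 /3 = 4.33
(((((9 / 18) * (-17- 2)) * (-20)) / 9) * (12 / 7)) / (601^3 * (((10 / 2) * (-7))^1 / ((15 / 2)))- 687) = -152 / 4254806185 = -0.00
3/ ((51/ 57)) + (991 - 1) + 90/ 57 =321363/ 323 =994.93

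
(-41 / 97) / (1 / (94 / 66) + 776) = -0.00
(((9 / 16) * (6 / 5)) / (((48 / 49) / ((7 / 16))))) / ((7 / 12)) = 1323 / 2560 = 0.52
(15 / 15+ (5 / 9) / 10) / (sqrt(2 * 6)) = 19 * sqrt(3) / 108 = 0.30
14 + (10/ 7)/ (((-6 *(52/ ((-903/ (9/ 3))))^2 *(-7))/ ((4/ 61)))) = 1741157/ 123708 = 14.07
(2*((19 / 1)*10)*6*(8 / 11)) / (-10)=-1824 / 11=-165.82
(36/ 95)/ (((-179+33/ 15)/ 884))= -1.89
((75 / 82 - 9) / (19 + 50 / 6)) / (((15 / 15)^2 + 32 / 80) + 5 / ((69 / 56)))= -686205 / 12661292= -0.05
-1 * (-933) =933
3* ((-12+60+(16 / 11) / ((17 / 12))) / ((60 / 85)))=2292 / 11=208.36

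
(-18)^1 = -18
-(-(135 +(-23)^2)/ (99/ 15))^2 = -11022400/ 1089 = -10121.58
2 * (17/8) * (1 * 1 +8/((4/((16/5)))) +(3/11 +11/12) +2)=118813/2640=45.00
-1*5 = -5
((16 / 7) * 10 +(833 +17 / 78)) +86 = 514373 / 546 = 942.08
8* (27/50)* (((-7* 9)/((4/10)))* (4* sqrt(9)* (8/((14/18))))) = -419904/5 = -83980.80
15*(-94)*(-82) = 115620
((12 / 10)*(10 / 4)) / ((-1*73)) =-3 / 73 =-0.04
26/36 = 13/18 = 0.72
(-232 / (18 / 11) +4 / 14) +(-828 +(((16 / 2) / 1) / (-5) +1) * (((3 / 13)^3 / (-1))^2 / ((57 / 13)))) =-2154394262057 / 2222188605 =-969.49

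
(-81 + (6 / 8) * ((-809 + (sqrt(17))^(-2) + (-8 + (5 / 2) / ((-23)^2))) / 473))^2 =7842636303985791441 / 1158007686958144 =6772.53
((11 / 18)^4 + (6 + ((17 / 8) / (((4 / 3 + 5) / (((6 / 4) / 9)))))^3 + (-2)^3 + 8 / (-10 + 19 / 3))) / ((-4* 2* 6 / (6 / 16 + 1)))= 8195933130757 / 70781866868736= 0.12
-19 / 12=-1.58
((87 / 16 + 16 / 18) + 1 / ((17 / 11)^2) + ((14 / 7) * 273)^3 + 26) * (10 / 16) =33869466408475 / 332928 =101732105.47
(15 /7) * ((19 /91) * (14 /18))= 95 /273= 0.35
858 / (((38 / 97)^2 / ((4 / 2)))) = 4036461 / 361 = 11181.33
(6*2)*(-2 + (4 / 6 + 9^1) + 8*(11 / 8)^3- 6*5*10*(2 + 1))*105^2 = -115304273.44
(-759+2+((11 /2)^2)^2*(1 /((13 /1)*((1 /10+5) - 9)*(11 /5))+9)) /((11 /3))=60599549 /29744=2037.37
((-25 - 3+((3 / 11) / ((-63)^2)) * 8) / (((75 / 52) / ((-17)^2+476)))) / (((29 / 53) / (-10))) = 38182131104 / 140679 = 271413.15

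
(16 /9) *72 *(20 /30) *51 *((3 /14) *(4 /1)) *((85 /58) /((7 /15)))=16646400 /1421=11714.57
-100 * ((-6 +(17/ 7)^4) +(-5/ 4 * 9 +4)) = -5170775/ 2401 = -2153.59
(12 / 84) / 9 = 1 / 63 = 0.02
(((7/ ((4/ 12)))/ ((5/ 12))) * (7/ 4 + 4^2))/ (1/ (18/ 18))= 4473/ 5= 894.60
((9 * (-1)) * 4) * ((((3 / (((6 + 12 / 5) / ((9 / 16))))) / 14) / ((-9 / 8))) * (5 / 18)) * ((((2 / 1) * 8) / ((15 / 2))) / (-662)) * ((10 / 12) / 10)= -5 / 145971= -0.00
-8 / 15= -0.53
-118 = -118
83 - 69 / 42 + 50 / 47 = 54233 / 658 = 82.42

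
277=277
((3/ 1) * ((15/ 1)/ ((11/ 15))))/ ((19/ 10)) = 6750/ 209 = 32.30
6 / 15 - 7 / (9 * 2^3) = 109 / 360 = 0.30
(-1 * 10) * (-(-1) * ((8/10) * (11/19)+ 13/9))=-3262/171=-19.08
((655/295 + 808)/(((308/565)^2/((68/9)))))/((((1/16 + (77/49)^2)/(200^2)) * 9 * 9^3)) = 8301392495200000/167355671967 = 49603.29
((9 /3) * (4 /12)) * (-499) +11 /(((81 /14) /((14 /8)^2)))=-319579 /648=-493.18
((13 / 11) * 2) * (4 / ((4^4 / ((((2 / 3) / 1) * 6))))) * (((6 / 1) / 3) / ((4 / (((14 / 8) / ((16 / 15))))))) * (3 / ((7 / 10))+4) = 5655 / 5632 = 1.00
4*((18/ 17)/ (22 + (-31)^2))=72/ 16711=0.00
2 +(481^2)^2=53527912323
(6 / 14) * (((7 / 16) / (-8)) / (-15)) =1 / 640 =0.00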